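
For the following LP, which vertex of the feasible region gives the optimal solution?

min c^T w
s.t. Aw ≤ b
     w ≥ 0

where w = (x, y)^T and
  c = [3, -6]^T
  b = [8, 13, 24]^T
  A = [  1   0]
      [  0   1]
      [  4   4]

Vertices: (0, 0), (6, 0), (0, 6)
(0, 6) with z = -36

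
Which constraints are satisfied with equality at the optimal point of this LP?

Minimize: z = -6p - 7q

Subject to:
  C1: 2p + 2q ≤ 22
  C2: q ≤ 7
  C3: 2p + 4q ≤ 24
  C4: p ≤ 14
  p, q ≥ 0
Optimal: p = 10, q = 1
Slack at optimum:
  C1: slack = 0 (binding)
  C2: slack = 6
  C3: slack = 0 (binding)
  C4: slack = 4
  p ≥ 0: p = 10
  q ≥ 0: q = 1
Binding constraints: C1, C3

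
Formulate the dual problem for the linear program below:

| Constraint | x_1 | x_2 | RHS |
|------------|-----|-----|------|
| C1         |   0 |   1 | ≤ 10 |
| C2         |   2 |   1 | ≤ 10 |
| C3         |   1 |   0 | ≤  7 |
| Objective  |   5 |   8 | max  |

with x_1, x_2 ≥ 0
Minimize: z = 10y1 + 10y2 + 7y3

Subject to:
  C1: -2y2 - y3 ≤ -5
  C2: -y1 - y2 ≤ -8
  y1, y2, y3 ≥ 0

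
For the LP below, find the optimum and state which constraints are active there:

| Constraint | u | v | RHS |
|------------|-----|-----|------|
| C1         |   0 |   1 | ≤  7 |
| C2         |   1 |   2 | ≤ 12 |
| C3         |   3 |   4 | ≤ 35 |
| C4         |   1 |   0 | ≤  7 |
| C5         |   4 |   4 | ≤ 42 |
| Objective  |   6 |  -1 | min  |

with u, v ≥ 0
Optimal: u = 0, v = 6
Slack at optimum:
  C1: slack = 1
  C2: slack = 0 (binding)
  C3: slack = 11
  C4: slack = 7
  C5: slack = 18
  u ≥ 0: u = 0 (binding)
  v ≥ 0: v = 6
Binding constraints: C2, u ≥ 0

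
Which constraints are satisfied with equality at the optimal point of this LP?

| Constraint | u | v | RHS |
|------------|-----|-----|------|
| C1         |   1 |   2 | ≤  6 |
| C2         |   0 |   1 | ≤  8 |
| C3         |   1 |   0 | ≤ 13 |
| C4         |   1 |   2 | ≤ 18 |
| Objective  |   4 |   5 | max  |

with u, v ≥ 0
Optimal: u = 6, v = 0
Binding: C1, v ≥ 0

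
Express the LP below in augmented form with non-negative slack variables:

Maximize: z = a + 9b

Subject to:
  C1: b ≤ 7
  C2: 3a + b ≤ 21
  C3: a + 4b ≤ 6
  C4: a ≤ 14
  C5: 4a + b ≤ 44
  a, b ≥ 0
max z = a + 9b

s.t.
  b + s1 = 7
  3a + b + s2 = 21
  a + 4b + s3 = 6
  a + s4 = 14
  4a + b + s5 = 44
  a, b, s1, s2, s3, s4, s5 ≥ 0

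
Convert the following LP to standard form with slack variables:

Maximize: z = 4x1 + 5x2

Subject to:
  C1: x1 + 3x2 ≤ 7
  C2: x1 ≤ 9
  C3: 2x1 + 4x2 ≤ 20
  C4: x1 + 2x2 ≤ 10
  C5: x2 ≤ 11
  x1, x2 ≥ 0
max z = 4x1 + 5x2

s.t.
  x1 + 3x2 + s1 = 7
  x1 + s2 = 9
  2x1 + 4x2 + s3 = 20
  x1 + 2x2 + s4 = 10
  x2 + s5 = 11
  x1, x2, s1, s2, s3, s4, s5 ≥ 0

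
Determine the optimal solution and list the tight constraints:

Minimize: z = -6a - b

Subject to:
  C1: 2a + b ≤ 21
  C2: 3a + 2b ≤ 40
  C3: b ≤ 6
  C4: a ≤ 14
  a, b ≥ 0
Optimal: a = 10.5, b = 0
Slack at optimum:
  C1: slack = 0 (binding)
  C2: slack = 8.5
  C3: slack = 6
  C4: slack = 3.5
  a ≥ 0: a = 10.5
  b ≥ 0: b = 0 (binding)
Binding constraints: C1, b ≥ 0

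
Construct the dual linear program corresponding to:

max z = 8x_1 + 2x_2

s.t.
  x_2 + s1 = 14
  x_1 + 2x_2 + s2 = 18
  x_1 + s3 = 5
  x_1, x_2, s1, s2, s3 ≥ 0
Minimize: z = 14y1 + 18y2 + 5y3

Subject to:
  C1: -y2 - y3 ≤ -8
  C2: -y1 - 2y2 ≤ -2
  y1, y2, y3 ≥ 0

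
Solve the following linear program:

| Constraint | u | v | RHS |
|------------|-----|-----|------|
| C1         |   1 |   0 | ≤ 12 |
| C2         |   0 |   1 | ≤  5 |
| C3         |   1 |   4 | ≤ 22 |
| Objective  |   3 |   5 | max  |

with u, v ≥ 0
u = 12, v = 2.5, z = 48.5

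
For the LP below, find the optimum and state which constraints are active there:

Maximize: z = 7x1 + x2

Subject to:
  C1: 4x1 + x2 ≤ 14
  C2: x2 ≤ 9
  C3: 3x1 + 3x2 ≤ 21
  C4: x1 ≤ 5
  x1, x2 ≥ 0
Optimal: x1 = 3.5, x2 = 0
Slack at optimum:
  C1: slack = 0 (binding)
  C2: slack = 9
  C3: slack = 10.5
  C4: slack = 1.5
  x1 ≥ 0: x1 = 3.5
  x2 ≥ 0: x2 = 0 (binding)
Binding constraints: C1, x2 ≥ 0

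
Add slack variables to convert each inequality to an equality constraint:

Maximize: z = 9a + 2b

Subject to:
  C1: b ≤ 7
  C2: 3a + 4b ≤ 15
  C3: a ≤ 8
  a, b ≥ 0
max z = 9a + 2b

s.t.
  b + s1 = 7
  3a + 4b + s2 = 15
  a + s3 = 8
  a, b, s1, s2, s3 ≥ 0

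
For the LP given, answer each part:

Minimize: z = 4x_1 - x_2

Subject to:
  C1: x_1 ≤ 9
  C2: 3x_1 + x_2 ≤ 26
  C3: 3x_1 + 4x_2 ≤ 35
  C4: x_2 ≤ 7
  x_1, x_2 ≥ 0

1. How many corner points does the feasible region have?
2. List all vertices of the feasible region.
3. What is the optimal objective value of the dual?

1. 5
2. (0, 0), (8.667, 0), (7.667, 3), (2.333, 7), (0, 7)
3. -7 (by strong duality, equal to the primal optimum)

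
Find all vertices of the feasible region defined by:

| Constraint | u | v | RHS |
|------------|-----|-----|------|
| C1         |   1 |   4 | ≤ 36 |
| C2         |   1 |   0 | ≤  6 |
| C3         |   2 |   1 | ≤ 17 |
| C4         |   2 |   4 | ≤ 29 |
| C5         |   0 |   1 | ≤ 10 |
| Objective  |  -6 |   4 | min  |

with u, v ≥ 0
Each vertex is the intersection of two constraint boundaries that also satisfies all remaining constraints:
  u = 0 and v = 0 → (0, 0)
  u = 6 and v = 0 → (6, 0)
  u = 6 and 2u + 4v = 29 → (6, 4.25)
  2u + 4v = 29 and u = 0 → (0, 7.25)

Vertices: (0, 0), (6, 0), (6, 4.25), (0, 7.25)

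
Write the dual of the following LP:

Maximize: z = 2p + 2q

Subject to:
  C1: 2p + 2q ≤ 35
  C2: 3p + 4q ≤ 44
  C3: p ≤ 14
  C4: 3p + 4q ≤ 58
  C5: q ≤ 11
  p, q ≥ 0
Minimize: z = 35y1 + 44y2 + 14y3 + 58y4 + 11y5

Subject to:
  C1: -2y1 - 3y2 - y3 - 3y4 ≤ -2
  C2: -2y1 - 4y2 - 4y4 - y5 ≤ -2
  y1, y2, y3, y4, y5 ≥ 0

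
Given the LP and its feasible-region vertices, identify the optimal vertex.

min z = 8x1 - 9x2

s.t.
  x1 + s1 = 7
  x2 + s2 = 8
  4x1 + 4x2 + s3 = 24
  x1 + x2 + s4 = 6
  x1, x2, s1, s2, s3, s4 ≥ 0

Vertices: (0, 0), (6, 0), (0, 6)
Evaluating z = 8x1 - 9x2 at each vertex:
  (0, 0): z = 0
  (6, 0): z = 48
  (0, 6): z = -54

The smallest value is z = -54, attained at (0, 6).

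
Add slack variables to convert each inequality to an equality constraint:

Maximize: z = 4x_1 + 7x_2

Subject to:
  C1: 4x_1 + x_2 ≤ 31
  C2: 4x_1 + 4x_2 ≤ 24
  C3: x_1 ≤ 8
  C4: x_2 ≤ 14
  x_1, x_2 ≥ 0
max z = 4x_1 + 7x_2

s.t.
  4x_1 + x_2 + s1 = 31
  4x_1 + 4x_2 + s2 = 24
  x_1 + s3 = 8
  x_2 + s4 = 14
  x_1, x_2, s1, s2, s3, s4 ≥ 0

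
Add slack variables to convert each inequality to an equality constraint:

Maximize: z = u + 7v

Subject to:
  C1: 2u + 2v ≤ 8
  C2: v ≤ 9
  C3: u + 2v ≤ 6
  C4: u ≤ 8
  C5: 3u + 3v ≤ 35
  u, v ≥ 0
max z = u + 7v

s.t.
  2u + 2v + s1 = 8
  v + s2 = 9
  u + 2v + s3 = 6
  u + s4 = 8
  3u + 3v + s5 = 35
  u, v, s1, s2, s3, s4, s5 ≥ 0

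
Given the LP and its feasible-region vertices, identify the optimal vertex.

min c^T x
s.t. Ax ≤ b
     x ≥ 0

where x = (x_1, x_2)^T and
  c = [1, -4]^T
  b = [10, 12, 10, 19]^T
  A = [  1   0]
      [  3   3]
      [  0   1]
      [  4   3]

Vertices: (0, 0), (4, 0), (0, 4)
(0, 4) with z = -16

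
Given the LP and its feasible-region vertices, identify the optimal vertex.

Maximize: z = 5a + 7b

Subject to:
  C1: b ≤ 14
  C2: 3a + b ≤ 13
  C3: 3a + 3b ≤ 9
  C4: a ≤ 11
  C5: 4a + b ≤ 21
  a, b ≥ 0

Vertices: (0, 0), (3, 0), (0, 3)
(0, 3) with z = 21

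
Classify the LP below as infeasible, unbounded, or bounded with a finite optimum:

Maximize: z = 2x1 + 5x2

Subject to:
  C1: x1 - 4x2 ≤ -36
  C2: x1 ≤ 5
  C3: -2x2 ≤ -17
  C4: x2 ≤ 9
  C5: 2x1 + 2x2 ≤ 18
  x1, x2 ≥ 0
The point (0, 9) satisfies every constraint, so the LP is feasible; the constraints give x1 ≤ 5 and x2 ≤ 9, which with x1, x2 ≥ 0 keep the feasible region inside a bounded box. A feasible, bounded LP attains a finite optimum at a vertex.

Bounded optimum: z* = 45 at (0, 9).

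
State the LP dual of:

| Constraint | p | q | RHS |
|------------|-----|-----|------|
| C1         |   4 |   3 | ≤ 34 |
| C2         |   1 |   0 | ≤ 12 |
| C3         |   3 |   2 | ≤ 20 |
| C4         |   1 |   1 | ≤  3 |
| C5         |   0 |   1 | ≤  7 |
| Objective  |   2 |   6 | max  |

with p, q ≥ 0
Minimize: z = 34y1 + 12y2 + 20y3 + 3y4 + 7y5

Subject to:
  C1: -4y1 - y2 - 3y3 - y4 ≤ -2
  C2: -3y1 - 2y3 - y4 - y5 ≤ -6
  y1, y2, y3, y4, y5 ≥ 0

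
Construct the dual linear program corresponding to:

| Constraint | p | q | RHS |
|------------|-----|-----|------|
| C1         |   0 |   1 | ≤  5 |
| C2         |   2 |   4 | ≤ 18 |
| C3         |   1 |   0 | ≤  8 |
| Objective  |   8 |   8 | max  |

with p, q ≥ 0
Minimize: z = 5y1 + 18y2 + 8y3

Subject to:
  C1: -2y2 - y3 ≤ -8
  C2: -y1 - 4y2 ≤ -8
  y1, y2, y3 ≥ 0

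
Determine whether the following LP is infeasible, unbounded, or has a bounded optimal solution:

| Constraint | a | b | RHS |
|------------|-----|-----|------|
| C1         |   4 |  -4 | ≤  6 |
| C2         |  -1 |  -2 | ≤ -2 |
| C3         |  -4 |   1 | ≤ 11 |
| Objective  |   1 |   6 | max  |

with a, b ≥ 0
Feasible point: (0, 1) satisfies every constraint, so the LP is feasible.
Direction d = (1, 1): for each constraint row a, a·d ≤ 0 —
  (4)(1) + (-4)(1) = 0 ≤ 0
  (-1)(1) + (-2)(1) = -3 ≤ 0
  (-4)(1) + (1)(1) = -3 ≤ 0
and d ≥ 0, so (0, 1) + t·d stays feasible for every t ≥ 0. Along this ray z = a + 6b changes by 7 per unit t, so z → +∞.

Unbounded: there is a feasible ray along which z → +∞.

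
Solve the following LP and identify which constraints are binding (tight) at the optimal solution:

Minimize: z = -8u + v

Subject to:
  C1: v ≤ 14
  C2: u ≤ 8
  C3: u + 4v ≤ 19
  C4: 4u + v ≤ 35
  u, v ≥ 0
Optimal: u = 8, v = 0
Slack at optimum:
  C1: slack = 14
  C2: slack = 0 (binding)
  C3: slack = 11
  C4: slack = 3
  u ≥ 0: u = 8
  v ≥ 0: v = 0 (binding)
Binding constraints: C2, v ≥ 0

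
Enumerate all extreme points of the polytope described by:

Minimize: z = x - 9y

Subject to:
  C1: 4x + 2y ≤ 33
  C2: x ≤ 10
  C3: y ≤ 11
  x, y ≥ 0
Each vertex is the intersection of two constraint boundaries that also satisfies all remaining constraints:
  x = 0 and y = 0 → (0, 0)
  4x + 2y = 33 and y = 0 → (8.25, 0)
  4x + 2y = 33 and y = 11 → (2.75, 11)
  y = 11 and x = 0 → (0, 11)

Vertices: (0, 0), (8.25, 0), (2.75, 11), (0, 11)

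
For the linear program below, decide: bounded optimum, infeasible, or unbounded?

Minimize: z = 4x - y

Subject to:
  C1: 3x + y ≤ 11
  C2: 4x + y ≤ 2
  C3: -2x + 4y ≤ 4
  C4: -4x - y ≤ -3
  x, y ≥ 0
C2 requires 4x + y ≤ 2, while C4 (-4x - y ≤ -3) is equivalent to 4x + y ≥ 3. Together they would need 3 ≤ 4x + y ≤ 2, which is impossible since 3 > 2. No point satisfies all constraints.

Infeasible — the constraint set is empty.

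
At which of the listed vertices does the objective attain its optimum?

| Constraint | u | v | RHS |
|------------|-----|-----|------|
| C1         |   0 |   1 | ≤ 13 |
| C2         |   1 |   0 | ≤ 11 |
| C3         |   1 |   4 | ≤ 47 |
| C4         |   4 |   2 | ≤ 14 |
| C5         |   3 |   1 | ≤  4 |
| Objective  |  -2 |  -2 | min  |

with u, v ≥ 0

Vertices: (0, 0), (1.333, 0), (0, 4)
Evaluating z = -2u - 2v at each vertex:
  (0, 0): z = 0
  (1.333, 0): z = -2.667
  (0, 4): z = -8

The smallest value is z = -8, attained at (0, 4).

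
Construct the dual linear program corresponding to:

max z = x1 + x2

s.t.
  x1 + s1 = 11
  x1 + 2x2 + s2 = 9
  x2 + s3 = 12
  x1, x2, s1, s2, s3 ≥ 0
Minimize: z = 11y1 + 9y2 + 12y3

Subject to:
  C1: -y1 - y2 ≤ -1
  C2: -2y2 - y3 ≤ -1
  y1, y2, y3 ≥ 0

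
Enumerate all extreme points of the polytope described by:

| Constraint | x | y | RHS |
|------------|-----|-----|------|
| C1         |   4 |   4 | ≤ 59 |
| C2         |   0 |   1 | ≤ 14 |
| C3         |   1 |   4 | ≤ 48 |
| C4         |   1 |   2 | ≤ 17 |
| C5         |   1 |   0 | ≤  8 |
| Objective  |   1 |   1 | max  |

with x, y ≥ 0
Each vertex is the intersection of two constraint boundaries that also satisfies all remaining constraints:
  x = 0 and y = 0 → (0, 0)
  x = 8 and y = 0 → (8, 0)
  x + 2y = 17 and x = 8 → (8, 4.5)
  x + 2y = 17 and x = 0 → (0, 8.5)

Vertices: (0, 0), (8, 0), (8, 4.5), (0, 8.5)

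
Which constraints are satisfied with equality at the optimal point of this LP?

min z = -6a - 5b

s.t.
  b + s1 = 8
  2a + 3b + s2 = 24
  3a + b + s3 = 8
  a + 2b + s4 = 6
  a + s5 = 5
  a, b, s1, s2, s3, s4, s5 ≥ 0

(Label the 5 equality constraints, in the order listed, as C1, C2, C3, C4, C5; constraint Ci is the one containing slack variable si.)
Optimal: a = 2, b = 2
Slack at optimum:
  C1: slack = 6
  C2: slack = 14
  C3: slack = 0 (binding)
  C4: slack = 0 (binding)
  C5: slack = 3
  a ≥ 0: a = 2
  b ≥ 0: b = 2
Binding constraints: C3, C4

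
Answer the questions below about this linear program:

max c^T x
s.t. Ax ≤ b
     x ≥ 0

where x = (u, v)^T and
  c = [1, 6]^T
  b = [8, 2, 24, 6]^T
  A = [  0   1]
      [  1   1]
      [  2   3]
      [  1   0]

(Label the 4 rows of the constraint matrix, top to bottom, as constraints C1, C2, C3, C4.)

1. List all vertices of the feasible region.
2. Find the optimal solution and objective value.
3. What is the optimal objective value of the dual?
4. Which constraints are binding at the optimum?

1. (0, 0), (2, 0), (0, 2)
2. u = 0, v = 2, z = 12
3. 12 (by strong duality, equal to the primal optimum)
4. C2, u ≥ 0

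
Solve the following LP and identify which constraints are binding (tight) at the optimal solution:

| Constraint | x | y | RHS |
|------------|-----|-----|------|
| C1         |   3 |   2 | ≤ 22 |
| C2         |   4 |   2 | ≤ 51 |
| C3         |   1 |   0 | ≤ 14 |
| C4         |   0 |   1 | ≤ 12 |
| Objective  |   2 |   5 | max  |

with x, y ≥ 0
Optimal: x = 0, y = 11
Binding: C1, x ≥ 0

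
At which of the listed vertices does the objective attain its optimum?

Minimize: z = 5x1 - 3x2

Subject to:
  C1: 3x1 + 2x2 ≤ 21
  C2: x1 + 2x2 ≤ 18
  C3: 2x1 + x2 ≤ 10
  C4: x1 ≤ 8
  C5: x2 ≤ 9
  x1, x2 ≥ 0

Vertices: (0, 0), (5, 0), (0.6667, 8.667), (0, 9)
(0, 9) with z = -27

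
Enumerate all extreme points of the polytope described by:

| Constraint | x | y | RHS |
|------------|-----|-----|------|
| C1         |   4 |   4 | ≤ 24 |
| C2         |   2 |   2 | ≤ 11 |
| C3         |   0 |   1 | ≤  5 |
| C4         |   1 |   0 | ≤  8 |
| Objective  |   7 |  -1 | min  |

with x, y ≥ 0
Each vertex is the intersection of two constraint boundaries that also satisfies all remaining constraints:
  x = 0 and y = 0 → (0, 0)
  2x + 2y = 11 and y = 0 → (5.5, 0)
  2x + 2y = 11 and y = 5 → (0.5, 5)
  y = 5 and x = 0 → (0, 5)

Vertices: (0, 0), (5.5, 0), (0.5, 5), (0, 5)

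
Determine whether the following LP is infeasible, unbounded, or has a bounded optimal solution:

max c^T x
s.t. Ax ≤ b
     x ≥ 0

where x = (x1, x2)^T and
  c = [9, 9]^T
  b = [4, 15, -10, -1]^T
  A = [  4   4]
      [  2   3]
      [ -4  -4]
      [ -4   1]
One constraint requires 4x1 + 4x2 ≤ 4, while the constraint -4x1 - 4x2 ≤ -10 is equivalent to 4x1 + 4x2 ≥ 10. Together they would need 10 ≤ 4x1 + 4x2 ≤ 4, which is impossible since 10 > 4. No point satisfies all constraints.

The feasible region is empty; the LP is infeasible.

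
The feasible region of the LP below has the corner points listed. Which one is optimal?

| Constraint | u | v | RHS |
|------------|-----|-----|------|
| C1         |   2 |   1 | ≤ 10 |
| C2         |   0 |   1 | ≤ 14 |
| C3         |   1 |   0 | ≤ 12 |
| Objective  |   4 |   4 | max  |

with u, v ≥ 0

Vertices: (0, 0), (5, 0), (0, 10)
Evaluating z = 4u + 4v at each vertex:
  (0, 0): z = 0
  (5, 0): z = 20
  (0, 10): z = 40

The largest value is z = 40, attained at (0, 10).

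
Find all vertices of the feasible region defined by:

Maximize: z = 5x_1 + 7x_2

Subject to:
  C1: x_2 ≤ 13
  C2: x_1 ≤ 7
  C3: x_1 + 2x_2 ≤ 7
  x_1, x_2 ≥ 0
Each vertex is the intersection of two constraint boundaries that also satisfies all remaining constraints:
  x_1 = 0 and x_2 = 0 → (0, 0)
  x_1 = 7 and x_1 + 2x_2 = 7 → (7, 0)
  x_1 + 2x_2 = 7 and x_1 = 0 → (0, 3.5)

Vertices: (0, 0), (7, 0), (0, 3.5)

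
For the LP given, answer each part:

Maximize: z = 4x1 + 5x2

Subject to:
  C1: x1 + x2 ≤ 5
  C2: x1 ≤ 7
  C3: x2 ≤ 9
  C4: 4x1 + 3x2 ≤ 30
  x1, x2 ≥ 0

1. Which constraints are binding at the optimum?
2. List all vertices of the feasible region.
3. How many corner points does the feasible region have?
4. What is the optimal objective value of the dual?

1. C1, x1 ≥ 0
2. (0, 0), (5, 0), (0, 5)
3. 3
4. 25 (by strong duality, equal to the primal optimum)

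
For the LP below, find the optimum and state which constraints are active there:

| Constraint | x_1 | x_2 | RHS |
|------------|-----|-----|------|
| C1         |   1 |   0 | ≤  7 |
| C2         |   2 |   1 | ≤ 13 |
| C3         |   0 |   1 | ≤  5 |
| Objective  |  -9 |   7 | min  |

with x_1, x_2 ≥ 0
Optimal: x_1 = 6.5, x_2 = 0
Slack at optimum:
  C1: slack = 0.5
  C2: slack = 0 (binding)
  C3: slack = 5
  x_1 ≥ 0: x_1 = 6.5
  x_2 ≥ 0: x_2 = 0 (binding)
Binding constraints: C2, x_2 ≥ 0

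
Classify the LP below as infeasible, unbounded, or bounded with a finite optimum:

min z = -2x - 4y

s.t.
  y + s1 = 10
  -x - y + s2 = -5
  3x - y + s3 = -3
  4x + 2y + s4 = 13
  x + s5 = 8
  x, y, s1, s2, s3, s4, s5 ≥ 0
The point (0, 6.5) satisfies every constraint, so the LP is feasible; the constraints give x ≤ 8 and y ≤ 10, which with x, y ≥ 0 keep the feasible region inside a bounded box. A feasible, bounded LP attains a finite optimum at a vertex.

Bounded optimum: z* = -26 at (0, 6.5).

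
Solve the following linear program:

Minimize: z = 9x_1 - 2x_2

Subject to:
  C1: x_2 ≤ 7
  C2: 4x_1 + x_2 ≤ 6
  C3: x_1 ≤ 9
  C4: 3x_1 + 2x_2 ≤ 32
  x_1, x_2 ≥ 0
x_1 = 0, x_2 = 6, z = -12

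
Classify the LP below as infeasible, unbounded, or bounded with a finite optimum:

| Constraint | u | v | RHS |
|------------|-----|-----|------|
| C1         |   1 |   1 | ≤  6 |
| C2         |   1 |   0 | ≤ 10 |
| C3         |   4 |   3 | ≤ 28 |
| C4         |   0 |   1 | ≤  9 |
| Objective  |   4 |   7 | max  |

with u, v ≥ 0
The point (0, 6) satisfies every constraint, so the LP is feasible; the constraints give u ≤ 10 and v ≤ 9, which with u, v ≥ 0 keep the feasible region inside a bounded box. A feasible, bounded LP attains a finite optimum at a vertex.

Evaluating z = 4u + 7v at each vertex:
  (0, 0): z = 0
  (6, 0): z = 24
  (0, 6): z = 42

Feasible with finite optimum z* = 42 at (0, 6).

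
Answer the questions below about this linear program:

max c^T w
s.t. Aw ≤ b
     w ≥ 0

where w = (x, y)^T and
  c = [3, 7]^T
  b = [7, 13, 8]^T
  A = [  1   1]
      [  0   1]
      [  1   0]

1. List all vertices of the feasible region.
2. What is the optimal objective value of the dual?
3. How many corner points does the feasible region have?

1. (0, 0), (7, 0), (0, 7)
2. 49 (by strong duality, equal to the primal optimum)
3. 3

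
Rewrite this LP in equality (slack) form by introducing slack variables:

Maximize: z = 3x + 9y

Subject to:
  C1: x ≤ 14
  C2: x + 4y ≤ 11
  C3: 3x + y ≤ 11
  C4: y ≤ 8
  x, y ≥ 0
max z = 3x + 9y

s.t.
  x + s1 = 14
  x + 4y + s2 = 11
  3x + y + s3 = 11
  y + s4 = 8
  x, y, s1, s2, s3, s4 ≥ 0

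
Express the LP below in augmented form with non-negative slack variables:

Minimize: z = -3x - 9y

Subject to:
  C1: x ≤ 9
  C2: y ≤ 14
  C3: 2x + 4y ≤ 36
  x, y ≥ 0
min z = -3x - 9y

s.t.
  x + s1 = 9
  y + s2 = 14
  2x + 4y + s3 = 36
  x, y, s1, s2, s3 ≥ 0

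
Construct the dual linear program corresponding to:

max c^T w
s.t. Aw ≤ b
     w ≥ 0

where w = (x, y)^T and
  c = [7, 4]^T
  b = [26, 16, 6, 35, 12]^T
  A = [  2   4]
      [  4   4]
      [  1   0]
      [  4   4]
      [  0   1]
Minimize: z = 26y1 + 16y2 + 6y3 + 35y4 + 12y5

Subject to:
  C1: -2y1 - 4y2 - y3 - 4y4 ≤ -7
  C2: -4y1 - 4y2 - 4y4 - y5 ≤ -4
  y1, y2, y3, y4, y5 ≥ 0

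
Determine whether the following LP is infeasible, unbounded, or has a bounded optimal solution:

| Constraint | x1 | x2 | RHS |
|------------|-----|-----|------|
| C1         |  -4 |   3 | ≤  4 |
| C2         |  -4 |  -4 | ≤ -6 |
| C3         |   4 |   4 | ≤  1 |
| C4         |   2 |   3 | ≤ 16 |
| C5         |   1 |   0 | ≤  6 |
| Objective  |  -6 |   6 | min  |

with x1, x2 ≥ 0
C3 requires 4x1 + 4x2 ≤ 1, while C2 (-4x1 - 4x2 ≤ -6) is equivalent to 4x1 + 4x2 ≥ 6. Together they would need 6 ≤ 4x1 + 4x2 ≤ 1, which is impossible since 6 > 1. No point satisfies all constraints.

Infeasible: no point satisfies all constraints simultaneously.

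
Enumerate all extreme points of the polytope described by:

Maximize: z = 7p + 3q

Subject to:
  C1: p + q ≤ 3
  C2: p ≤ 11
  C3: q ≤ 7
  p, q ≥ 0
Each vertex is the intersection of two constraint boundaries that also satisfies all remaining constraints:
  p = 0 and q = 0 → (0, 0)
  p + q = 3 and q = 0 → (3, 0)
  p + q = 3 and p = 0 → (0, 3)

Vertices: (0, 0), (3, 0), (0, 3)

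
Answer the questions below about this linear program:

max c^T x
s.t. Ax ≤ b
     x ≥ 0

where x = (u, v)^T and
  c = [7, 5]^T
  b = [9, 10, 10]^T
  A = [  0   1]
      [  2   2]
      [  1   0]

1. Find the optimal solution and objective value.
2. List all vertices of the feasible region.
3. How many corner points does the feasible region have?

1. u = 5, v = 0, z = 35
2. (0, 0), (5, 0), (0, 5)
3. 3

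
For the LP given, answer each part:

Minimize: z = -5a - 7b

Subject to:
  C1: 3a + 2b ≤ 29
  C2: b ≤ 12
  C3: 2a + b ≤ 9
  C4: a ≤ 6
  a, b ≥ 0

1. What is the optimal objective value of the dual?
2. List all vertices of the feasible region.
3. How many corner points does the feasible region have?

1. -63 (by strong duality, equal to the primal optimum)
2. (0, 0), (4.5, 0), (0, 9)
3. 3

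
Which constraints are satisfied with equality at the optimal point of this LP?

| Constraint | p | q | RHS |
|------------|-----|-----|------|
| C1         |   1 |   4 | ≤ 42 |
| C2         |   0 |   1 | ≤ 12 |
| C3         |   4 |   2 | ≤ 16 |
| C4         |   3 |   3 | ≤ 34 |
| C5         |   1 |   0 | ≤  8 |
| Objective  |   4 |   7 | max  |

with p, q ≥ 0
Optimal: p = 0, q = 8
Binding: C3, p ≥ 0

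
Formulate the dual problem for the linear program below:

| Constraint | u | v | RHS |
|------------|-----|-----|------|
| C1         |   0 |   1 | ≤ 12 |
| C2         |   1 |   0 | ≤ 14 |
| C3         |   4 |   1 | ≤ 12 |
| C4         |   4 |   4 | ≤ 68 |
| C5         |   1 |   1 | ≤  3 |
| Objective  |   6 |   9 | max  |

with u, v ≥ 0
Minimize: z = 12y1 + 14y2 + 12y3 + 68y4 + 3y5

Subject to:
  C1: -y2 - 4y3 - 4y4 - y5 ≤ -6
  C2: -y1 - y3 - 4y4 - y5 ≤ -9
  y1, y2, y3, y4, y5 ≥ 0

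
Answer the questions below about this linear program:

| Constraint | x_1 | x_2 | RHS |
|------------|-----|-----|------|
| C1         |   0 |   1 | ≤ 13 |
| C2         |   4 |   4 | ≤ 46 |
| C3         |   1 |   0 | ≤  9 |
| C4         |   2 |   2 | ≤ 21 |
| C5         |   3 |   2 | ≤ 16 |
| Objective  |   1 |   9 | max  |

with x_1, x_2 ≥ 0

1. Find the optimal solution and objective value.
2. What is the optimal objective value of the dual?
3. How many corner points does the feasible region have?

1. x_1 = 0, x_2 = 8, z = 72
2. 72 (by strong duality, equal to the primal optimum)
3. 3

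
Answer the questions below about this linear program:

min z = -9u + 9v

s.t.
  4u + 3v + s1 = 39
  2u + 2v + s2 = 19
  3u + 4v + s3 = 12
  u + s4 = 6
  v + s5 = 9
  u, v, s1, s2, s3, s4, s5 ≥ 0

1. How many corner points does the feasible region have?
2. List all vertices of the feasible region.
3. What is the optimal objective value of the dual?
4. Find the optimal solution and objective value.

1. 3
2. (0, 0), (4, 0), (0, 3)
3. -36 (by strong duality, equal to the primal optimum)
4. u = 4, v = 0, z = -36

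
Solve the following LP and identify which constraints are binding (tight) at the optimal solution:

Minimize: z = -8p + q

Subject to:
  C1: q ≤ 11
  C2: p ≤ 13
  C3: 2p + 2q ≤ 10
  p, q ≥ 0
Optimal: p = 5, q = 0
Binding: C3, q ≥ 0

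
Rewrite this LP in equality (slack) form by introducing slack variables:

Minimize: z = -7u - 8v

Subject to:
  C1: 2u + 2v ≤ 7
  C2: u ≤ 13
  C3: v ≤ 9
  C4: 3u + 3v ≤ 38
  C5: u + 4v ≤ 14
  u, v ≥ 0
min z = -7u - 8v

s.t.
  2u + 2v + s1 = 7
  u + s2 = 13
  v + s3 = 9
  3u + 3v + s4 = 38
  u + 4v + s5 = 14
  u, v, s1, s2, s3, s4, s5 ≥ 0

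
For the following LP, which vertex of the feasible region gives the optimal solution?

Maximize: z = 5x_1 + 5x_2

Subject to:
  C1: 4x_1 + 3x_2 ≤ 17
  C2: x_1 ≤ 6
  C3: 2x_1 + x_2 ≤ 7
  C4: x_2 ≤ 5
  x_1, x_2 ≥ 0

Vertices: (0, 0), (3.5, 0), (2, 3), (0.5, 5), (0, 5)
Evaluating z = 5x_1 + 5x_2 at each vertex:
  (0, 0): z = 0
  (3.5, 0): z = 17.5
  (2, 3): z = 25
  (0.5, 5): z = 27.5
  (0, 5): z = 25

The largest value is z = 27.5, attained at (0.5, 5).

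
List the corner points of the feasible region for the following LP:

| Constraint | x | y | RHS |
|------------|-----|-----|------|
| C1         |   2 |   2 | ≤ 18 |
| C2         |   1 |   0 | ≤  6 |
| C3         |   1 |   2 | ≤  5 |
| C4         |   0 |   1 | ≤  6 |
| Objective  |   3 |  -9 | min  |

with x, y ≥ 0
Each vertex is the intersection of two constraint boundaries that also satisfies all remaining constraints:
  x = 0 and y = 0 → (0, 0)
  x + 2y = 5 and y = 0 → (5, 0)
  x + 2y = 5 and x = 0 → (0, 2.5)

Vertices: (0, 0), (5, 0), (0, 2.5)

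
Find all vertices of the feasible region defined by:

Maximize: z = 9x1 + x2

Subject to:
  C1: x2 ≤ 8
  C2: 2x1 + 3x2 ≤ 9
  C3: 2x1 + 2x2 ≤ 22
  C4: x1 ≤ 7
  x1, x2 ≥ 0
Each vertex is the intersection of two constraint boundaries that also satisfies all remaining constraints:
  x1 = 0 and x2 = 0 → (0, 0)
  2x1 + 3x2 = 9 and x2 = 0 → (4.5, 0)
  2x1 + 3x2 = 9 and x1 = 0 → (0, 3)

Vertices: (0, 0), (4.5, 0), (0, 3)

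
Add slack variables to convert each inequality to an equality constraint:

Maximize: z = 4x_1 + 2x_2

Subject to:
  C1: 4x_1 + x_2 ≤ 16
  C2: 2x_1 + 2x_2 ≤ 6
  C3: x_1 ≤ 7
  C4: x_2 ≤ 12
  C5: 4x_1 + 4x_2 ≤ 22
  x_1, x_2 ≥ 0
max z = 4x_1 + 2x_2

s.t.
  4x_1 + x_2 + s1 = 16
  2x_1 + 2x_2 + s2 = 6
  x_1 + s3 = 7
  x_2 + s4 = 12
  4x_1 + 4x_2 + s5 = 22
  x_1, x_2, s1, s2, s3, s4, s5 ≥ 0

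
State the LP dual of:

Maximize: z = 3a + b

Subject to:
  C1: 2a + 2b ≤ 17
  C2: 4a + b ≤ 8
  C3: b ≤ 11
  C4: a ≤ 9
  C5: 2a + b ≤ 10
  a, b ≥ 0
Minimize: z = 17y1 + 8y2 + 11y3 + 9y4 + 10y5

Subject to:
  C1: -2y1 - 4y2 - y4 - 2y5 ≤ -3
  C2: -2y1 - y2 - y3 - y5 ≤ -1
  y1, y2, y3, y4, y5 ≥ 0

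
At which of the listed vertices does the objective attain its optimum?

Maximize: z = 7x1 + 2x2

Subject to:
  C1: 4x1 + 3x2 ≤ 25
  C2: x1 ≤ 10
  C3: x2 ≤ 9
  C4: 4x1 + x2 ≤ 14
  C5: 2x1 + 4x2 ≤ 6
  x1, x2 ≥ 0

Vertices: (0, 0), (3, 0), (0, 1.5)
Evaluating z = 7x1 + 2x2 at each vertex:
  (0, 0): z = 0
  (3, 0): z = 21
  (0, 1.5): z = 3

The largest value is z = 21, attained at (3, 0).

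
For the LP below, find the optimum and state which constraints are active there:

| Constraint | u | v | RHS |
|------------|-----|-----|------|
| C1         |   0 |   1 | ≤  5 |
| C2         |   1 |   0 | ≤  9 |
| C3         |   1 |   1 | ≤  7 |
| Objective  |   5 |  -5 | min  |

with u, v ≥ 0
Optimal: u = 0, v = 5
Slack at optimum:
  C1: slack = 0 (binding)
  C2: slack = 9
  C3: slack = 2
  u ≥ 0: u = 0 (binding)
  v ≥ 0: v = 5
Binding constraints: C1, u ≥ 0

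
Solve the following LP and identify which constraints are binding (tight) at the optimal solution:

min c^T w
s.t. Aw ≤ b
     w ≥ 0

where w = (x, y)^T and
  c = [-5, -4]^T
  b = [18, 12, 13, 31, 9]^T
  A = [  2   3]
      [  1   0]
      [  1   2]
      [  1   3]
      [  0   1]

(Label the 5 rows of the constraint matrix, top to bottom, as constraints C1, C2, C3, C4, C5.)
Optimal: x = 9, y = 0
Slack at optimum:
  C1: slack = 0 (binding)
  C2: slack = 3
  C3: slack = 4
  C4: slack = 22
  C5: slack = 9
  x ≥ 0: x = 9
  y ≥ 0: y = 0 (binding)
Binding constraints: C1, y ≥ 0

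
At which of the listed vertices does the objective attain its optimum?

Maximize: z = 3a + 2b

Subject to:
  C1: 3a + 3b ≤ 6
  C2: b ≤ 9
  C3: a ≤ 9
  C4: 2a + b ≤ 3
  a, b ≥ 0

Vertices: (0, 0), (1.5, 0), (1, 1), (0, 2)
Evaluating z = 3a + 2b at each vertex:
  (0, 0): z = 0
  (1.5, 0): z = 4.5
  (1, 1): z = 5
  (0, 2): z = 4

The largest value is z = 5, attained at (1, 1).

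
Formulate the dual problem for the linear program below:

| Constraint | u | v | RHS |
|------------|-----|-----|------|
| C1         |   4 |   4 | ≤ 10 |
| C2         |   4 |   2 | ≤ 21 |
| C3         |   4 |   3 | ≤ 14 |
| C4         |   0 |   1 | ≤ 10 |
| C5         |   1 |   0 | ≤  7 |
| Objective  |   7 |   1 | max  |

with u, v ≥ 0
Minimize: z = 10y1 + 21y2 + 14y3 + 10y4 + 7y5

Subject to:
  C1: -4y1 - 4y2 - 4y3 - y5 ≤ -7
  C2: -4y1 - 2y2 - 3y3 - y4 ≤ -1
  y1, y2, y3, y4, y5 ≥ 0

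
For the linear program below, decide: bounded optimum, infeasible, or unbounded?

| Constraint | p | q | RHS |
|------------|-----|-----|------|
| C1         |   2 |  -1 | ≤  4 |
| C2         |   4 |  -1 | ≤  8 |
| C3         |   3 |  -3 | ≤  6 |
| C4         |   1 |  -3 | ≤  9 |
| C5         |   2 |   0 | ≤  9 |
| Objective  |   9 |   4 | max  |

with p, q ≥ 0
Feasible point: (0, 0) satisfies every constraint, so the LP is feasible.
Direction d = (0, 1): for each constraint row a, a·d ≤ 0 —
  (2)(0) + (-1)(1) = -1 ≤ 0
  (4)(0) + (-1)(1) = -1 ≤ 0
  (3)(0) + (-3)(1) = -3 ≤ 0
  (1)(0) + (-3)(1) = -3 ≤ 0
  (2)(0) + (0)(1) = 0 ≤ 0
and d ≥ 0, so (0, 0) + t·d stays feasible for every t ≥ 0. Along this ray z = 9p + 4q changes by 4 per unit t, so z → +∞.

The LP is unbounded; z can be made arbitrarily large.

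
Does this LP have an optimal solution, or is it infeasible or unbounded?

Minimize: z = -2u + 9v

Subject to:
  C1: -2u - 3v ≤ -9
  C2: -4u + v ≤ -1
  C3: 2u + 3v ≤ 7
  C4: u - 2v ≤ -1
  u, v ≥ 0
C3 requires 2u + 3v ≤ 7, while C1 (-2u - 3v ≤ -9) is equivalent to 2u + 3v ≥ 9. Together they would need 9 ≤ 2u + 3v ≤ 7, which is impossible since 9 > 7. No point satisfies all constraints.

Infeasible — the constraint set is empty.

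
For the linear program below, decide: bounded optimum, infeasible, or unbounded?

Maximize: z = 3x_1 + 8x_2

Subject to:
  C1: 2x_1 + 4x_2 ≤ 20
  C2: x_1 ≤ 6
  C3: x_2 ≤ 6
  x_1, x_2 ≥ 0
The point (0, 5) satisfies every constraint, so the LP is feasible; the constraints give x_1 ≤ 6 and x_2 ≤ 6, which with x_1, x_2 ≥ 0 keep the feasible region inside a bounded box. A feasible, bounded LP attains a finite optimum at a vertex.

Evaluating z = 3x_1 + 8x_2 at each vertex:
  (0, 0): z = 0
  (6, 0): z = 18
  (6, 2): z = 34
  (0, 5): z = 40

Feasible with finite optimum z* = 40 at (0, 5).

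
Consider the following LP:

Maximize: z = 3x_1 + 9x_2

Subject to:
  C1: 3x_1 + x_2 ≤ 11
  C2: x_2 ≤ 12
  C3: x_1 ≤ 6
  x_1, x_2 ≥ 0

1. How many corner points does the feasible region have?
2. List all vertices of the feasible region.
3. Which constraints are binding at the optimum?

1. 3
2. (0, 0), (3.667, 0), (0, 11)
3. C1, x_1 ≥ 0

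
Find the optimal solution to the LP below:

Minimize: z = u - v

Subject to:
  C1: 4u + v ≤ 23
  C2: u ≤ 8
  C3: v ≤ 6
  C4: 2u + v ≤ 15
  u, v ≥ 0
Each vertex is the intersection of two constraint boundaries that also satisfies all remaining constraints:
  u = 0 and v = 0 → (0, 0)
  4u + v = 23 and v = 0 → (5.75, 0)
  4u + v = 23 and v = 6 → (4.25, 6)
  v = 6 and u = 0 → (0, 6)

Evaluating z = u - v at each vertex:
  (0, 0): z = 0
  (5.75, 0): z = 5.75
  (4.25, 6): z = -1.75
  (0, 6): z = -6

The minimum is at (0, 6) with z = -6.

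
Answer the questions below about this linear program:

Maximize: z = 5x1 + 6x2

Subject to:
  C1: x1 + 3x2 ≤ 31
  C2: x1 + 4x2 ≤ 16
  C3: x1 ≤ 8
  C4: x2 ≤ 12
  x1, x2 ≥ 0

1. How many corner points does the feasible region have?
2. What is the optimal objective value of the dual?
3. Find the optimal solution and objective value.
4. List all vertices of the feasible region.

1. 4
2. 52 (by strong duality, equal to the primal optimum)
3. x1 = 8, x2 = 2, z = 52
4. (0, 0), (8, 0), (8, 2), (0, 4)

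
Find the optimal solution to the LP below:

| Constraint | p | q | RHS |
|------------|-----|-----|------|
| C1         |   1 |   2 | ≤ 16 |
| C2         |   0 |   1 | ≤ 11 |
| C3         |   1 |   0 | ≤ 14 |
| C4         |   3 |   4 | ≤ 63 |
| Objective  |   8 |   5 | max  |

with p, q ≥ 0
Each vertex is the intersection of two constraint boundaries that also satisfies all remaining constraints:
  p = 0 and q = 0 → (0, 0)
  p = 14 and q = 0 → (14, 0)
  p + 2q = 16 and p = 14 → (14, 1)
  p + 2q = 16 and p = 0 → (0, 8)

Evaluating z = 8p + 5q at each vertex:
  (0, 0): z = 0
  (14, 0): z = 112
  (14, 1): z = 117
  (0, 8): z = 40

The maximum is at (14, 1) with z = 117.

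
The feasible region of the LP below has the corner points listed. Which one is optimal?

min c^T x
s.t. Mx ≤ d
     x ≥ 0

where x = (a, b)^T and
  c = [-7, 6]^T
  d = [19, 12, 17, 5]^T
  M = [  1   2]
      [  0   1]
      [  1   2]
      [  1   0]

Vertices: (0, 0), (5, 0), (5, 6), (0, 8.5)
Evaluating z = -7a + 6b at each vertex:
  (0, 0): z = 0
  (5, 0): z = -35
  (5, 6): z = 1
  (0, 8.5): z = 51

The smallest value is z = -35, attained at (5, 0).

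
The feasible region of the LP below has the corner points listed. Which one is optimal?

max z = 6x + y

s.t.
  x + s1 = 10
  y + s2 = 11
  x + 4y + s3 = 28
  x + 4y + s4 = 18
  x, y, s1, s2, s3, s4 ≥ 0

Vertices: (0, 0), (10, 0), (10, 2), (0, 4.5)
Evaluating z = 6x + y at each vertex:
  (0, 0): z = 0
  (10, 0): z = 60
  (10, 2): z = 62
  (0, 4.5): z = 4.5

The largest value is z = 62, attained at (10, 2).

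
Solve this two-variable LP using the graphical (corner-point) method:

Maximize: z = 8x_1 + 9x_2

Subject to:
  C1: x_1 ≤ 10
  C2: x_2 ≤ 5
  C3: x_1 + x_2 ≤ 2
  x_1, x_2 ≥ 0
x_1 = 0, x_2 = 2, z = 18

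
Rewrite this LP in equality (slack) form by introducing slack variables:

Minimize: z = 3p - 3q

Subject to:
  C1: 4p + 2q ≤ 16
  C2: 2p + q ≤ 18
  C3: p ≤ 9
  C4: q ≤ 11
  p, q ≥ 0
min z = 3p - 3q

s.t.
  4p + 2q + s1 = 16
  2p + q + s2 = 18
  p + s3 = 9
  q + s4 = 11
  p, q, s1, s2, s3, s4 ≥ 0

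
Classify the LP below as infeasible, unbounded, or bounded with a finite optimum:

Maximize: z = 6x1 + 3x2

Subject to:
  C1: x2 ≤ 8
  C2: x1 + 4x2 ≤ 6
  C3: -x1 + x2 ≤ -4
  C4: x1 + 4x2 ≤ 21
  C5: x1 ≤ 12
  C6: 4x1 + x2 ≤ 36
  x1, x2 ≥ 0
The point (6, 0) satisfies every constraint, so the LP is feasible; the constraints give x1 ≤ 12 and x2 ≤ 8, which with x1, x2 ≥ 0 keep the feasible region inside a bounded box. A feasible, bounded LP attains a finite optimum at a vertex.

Evaluating z = 6x1 + 3x2 at each vertex:
  (4, 0): z = 24
  (6, 0): z = 36
  (4.4, 0.4): z = 27.6

The LP has an optimal solution: (6, 0) with z = 36.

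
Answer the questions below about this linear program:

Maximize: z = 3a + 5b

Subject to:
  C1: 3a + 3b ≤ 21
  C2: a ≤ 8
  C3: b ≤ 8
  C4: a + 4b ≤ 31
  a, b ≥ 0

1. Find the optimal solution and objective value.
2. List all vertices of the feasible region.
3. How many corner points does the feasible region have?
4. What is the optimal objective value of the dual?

1. a = 0, b = 7, z = 35
2. (0, 0), (7, 0), (0, 7)
3. 3
4. 35 (by strong duality, equal to the primal optimum)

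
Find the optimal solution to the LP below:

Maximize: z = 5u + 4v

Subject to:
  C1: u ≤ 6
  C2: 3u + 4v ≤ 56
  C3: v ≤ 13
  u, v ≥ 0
Each vertex is the intersection of two constraint boundaries that also satisfies all remaining constraints:
  u = 0 and v = 0 → (0, 0)
  u = 6 and v = 0 → (6, 0)
  u = 6 and 3u + 4v = 56 → (6, 9.5)
  3u + 4v = 56 and v = 13 → (1.333, 13)
  v = 13 and u = 0 → (0, 13)

Evaluating z = 5u + 4v at each vertex:
  (0, 0): z = 0
  (6, 0): z = 30
  (6, 9.5): z = 68
  (1.333, 13): z = 58.67
  (0, 13): z = 52

The maximum is at (6, 9.5) with z = 68.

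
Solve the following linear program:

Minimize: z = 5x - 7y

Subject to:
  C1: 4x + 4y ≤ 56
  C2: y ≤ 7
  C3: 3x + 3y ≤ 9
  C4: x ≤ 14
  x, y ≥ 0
Each vertex is the intersection of two constraint boundaries that also satisfies all remaining constraints:
  x = 0 and y = 0 → (0, 0)
  3x + 3y = 9 and y = 0 → (3, 0)
  3x + 3y = 9 and x = 0 → (0, 3)

Evaluating z = 5x - 7y at each vertex:
  (0, 0): z = 0
  (3, 0): z = 15
  (0, 3): z = -21

The minimum is at (0, 3) with z = -21.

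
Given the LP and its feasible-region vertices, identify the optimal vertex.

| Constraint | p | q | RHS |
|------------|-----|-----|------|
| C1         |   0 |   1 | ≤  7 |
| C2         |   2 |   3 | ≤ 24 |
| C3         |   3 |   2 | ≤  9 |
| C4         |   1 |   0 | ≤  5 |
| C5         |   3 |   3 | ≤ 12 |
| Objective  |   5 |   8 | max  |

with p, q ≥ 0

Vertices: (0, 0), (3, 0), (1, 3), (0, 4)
Evaluating z = 5p + 8q at each vertex:
  (0, 0): z = 0
  (3, 0): z = 15
  (1, 3): z = 29
  (0, 4): z = 32

The largest value is z = 32, attained at (0, 4).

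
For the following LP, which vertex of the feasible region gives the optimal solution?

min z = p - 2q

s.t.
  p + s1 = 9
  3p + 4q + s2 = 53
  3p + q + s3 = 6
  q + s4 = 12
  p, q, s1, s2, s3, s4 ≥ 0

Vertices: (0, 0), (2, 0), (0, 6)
(0, 6) with z = -12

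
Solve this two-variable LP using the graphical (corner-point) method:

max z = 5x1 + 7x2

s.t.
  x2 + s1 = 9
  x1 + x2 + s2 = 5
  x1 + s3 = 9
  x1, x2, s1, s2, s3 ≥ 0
Each vertex is the intersection of two constraint boundaries that also satisfies all remaining constraints:
  x1 = 0 and x2 = 0 → (0, 0)
  x1 + x2 = 5 and x2 = 0 → (5, 0)
  x1 + x2 = 5 and x1 = 0 → (0, 5)

Evaluating z = 5x1 + 7x2 at each vertex:
  (0, 0): z = 0
  (5, 0): z = 25
  (0, 5): z = 35

The maximum is at (0, 5) with z = 35.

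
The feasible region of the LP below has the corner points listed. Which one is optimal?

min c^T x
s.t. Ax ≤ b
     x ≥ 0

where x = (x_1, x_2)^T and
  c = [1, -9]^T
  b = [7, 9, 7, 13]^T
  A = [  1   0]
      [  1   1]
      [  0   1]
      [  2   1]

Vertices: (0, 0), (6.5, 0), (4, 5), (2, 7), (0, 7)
(0, 7) with z = -63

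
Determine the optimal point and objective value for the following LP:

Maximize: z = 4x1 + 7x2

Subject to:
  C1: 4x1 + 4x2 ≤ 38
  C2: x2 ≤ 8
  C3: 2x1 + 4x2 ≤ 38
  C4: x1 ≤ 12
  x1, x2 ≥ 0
x1 = 1.5, x2 = 8, z = 62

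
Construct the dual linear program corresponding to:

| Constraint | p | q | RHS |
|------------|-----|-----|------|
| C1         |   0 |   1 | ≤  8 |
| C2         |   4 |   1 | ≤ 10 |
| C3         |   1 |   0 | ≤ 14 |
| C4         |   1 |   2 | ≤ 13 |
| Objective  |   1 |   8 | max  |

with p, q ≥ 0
Minimize: z = 8y1 + 10y2 + 14y3 + 13y4

Subject to:
  C1: -4y2 - y3 - y4 ≤ -1
  C2: -y1 - y2 - 2y4 ≤ -8
  y1, y2, y3, y4 ≥ 0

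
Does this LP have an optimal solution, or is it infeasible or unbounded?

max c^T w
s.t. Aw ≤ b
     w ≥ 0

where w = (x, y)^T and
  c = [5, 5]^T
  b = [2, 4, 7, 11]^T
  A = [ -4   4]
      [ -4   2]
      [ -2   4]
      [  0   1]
Feasible point: (0, 0) satisfies every constraint, so the LP is feasible.
Direction d = (1, 0): for each constraint row a, a·d ≤ 0 —
  (-4)(1) + (4)(0) = -4 ≤ 0
  (-4)(1) + (2)(0) = -4 ≤ 0
  (-2)(1) + (4)(0) = -2 ≤ 0
  (0)(1) + (1)(0) = 0 ≤ 0
and d ≥ 0, so (0, 0) + t·d stays feasible for every t ≥ 0. Along this ray z = 5x + 5y changes by 5 per unit t, so z → +∞.

The LP is unbounded; z can be made arbitrarily large.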